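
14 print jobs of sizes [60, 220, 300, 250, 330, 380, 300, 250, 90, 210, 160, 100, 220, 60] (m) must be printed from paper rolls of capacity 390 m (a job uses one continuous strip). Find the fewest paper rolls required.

9

Total = 380 + 330 + 300 + 300 + 250 + 250 + 220 + 220 + 210 + 160 + 100 + 90 + 60 + 60 = 2930 m.
Lower bound: ⌈2930/390⌉ = 8 paper rolls.
Also, 9 print jobs each exceed 195 m, and no two of those can share a roll, so at least 9 paper rolls are needed.
A packing using 9 paper rolls:
  roll 1: 380 = 380
  roll 2: 330 + 60 = 390
  roll 3: 300 + 90 = 390
  roll 4: 300 + 60 = 360
  roll 5: 250 + 100 = 350
  roll 6: 250 = 250
  roll 7: 220 + 160 = 380
  roll 8: 220 = 220
  roll 9: 210 = 210
This matches the lower bound, so 9 is optimal.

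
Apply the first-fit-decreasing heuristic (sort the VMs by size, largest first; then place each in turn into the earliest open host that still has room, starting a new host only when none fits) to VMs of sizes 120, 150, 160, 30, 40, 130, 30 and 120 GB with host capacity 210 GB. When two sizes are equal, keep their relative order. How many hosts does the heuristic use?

Sorted descending: 160, 150, 130, 120, 120, 40, 30, 30.
  160 → host 1 (new)  [load 160/210]
  150 → host 2 (new)  [load 150/210]
  130 → host 3 (new)  [load 130/210]
  120 → host 4 (new)  [load 120/210]
  120 → host 5 (new)  [load 120/210]
  40 → host 1  [load 200/210]
  30 → host 2  [load 180/210]
  30 → host 2  [load 210/210]
5 hosts opened.

5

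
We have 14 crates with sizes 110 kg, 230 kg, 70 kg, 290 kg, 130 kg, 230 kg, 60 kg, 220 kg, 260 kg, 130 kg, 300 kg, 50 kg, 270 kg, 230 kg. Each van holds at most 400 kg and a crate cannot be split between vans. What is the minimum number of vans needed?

Total = 300 + 290 + 270 + 260 + 230 + 230 + 230 + 220 + 130 + 130 + 110 + 70 + 60 + 50 = 2580 kg.
Lower bound: ⌈2580/400⌉ = 7 vans.
Also, 8 crates each exceed 200 kg, and no two of those can share a van, so at least 8 vans are needed.
A packing using 8 vans:
  van 1: 300 + 70 = 370
  van 2: 290 + 110 = 400
  van 3: 270 + 130 = 400
  van 4: 260 + 130 = 390
  van 5: 230 + 60 + 50 = 340
  van 6: 230 = 230
  van 7: 230 = 230
  van 8: 220 = 220
This matches the lower bound, so 8 is optimal.

8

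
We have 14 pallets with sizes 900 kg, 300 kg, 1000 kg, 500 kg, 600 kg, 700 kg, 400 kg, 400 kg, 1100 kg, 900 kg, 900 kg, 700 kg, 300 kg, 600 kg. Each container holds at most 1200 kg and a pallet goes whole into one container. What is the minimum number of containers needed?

9

Total = 1100 + 1000 + 900 + 900 + 900 + 700 + 700 + 600 + 600 + 500 + 400 + 400 + 300 + 300 = 9300 kg.
Lower bound: ⌈9300/1200⌉ = 8 containers.
A packing using 9 containers:
  container 1: 1100 = 1100
  container 2: 1000 = 1000
  container 3: 900 + 300 = 1200
  container 4: 900 + 300 = 1200
  container 5: 900 = 900
  container 6: 700 + 500 = 1200
  container 7: 700 + 400 = 1100
  container 8: 600 + 600 = 1200
  container 9: 400 = 400
No arrangement into 8 containers stays within capacity, so 9 is optimal.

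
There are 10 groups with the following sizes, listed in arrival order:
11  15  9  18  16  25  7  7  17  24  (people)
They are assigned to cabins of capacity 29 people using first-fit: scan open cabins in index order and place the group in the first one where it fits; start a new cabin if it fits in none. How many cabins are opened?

6

  11 → cabin 1 (new)  [load 11/29]
  15 → cabin 1  [load 26/29]
  9 → cabin 2 (new)  [load 9/29]
  18 → cabin 2  [load 27/29]
  16 → cabin 3 (new)  [load 16/29]
  25 → cabin 4 (new)  [load 25/29]
  7 → cabin 3  [load 23/29]
  7 → cabin 5 (new)  [load 7/29]
  17 → cabin 5  [load 24/29]
  24 → cabin 6 (new)  [load 24/29]
6 cabins opened.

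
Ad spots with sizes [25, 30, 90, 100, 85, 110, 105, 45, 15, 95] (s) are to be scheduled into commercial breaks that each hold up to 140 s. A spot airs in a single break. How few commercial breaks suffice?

6

Total = 110 + 105 + 100 + 95 + 90 + 85 + 45 + 30 + 25 + 15 = 700 s.
Lower bound: ⌈700/140⌉ = 5 commercial breaks.
Also, 6 ad spots each exceed 70 s, and no two of those can share a break, so at least 6 commercial breaks are needed.
A packing using 6 commercial breaks:
  break 1: 110 + 30 = 140
  break 2: 105 + 25 = 130
  break 3: 100 + 15 = 115
  break 4: 95 + 45 = 140
  break 5: 90 = 90
  break 6: 85 = 85
This matches the lower bound, so 6 is optimal.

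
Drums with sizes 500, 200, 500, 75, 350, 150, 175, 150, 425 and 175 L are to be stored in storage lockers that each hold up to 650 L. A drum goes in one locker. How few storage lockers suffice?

5

Total = 500 + 500 + 425 + 350 + 200 + 175 + 175 + 150 + 150 + 75 = 2700 L.
Lower bound: ⌈2700/650⌉ = 5 storage lockers.
A packing using 5 storage lockers:
  locker 1: 500 + 150 = 650
  locker 2: 500 + 150 = 650
  locker 3: 425 + 200 = 625
  locker 4: 350 + 175 + 75 = 600
  locker 5: 175 = 175
This matches the lower bound, so 5 is optimal.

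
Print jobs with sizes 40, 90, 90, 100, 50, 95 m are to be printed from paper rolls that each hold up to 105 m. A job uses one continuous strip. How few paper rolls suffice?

Total = 100 + 95 + 90 + 90 + 50 + 40 = 465 m.
Lower bound: ⌈465/105⌉ = 5 paper rolls.
A packing using 5 paper rolls:
  roll 1: 100 = 100
  roll 2: 95 = 95
  roll 3: 90 = 90
  roll 4: 90 = 90
  roll 5: 50 + 40 = 90
This matches the lower bound, so 5 is optimal.

5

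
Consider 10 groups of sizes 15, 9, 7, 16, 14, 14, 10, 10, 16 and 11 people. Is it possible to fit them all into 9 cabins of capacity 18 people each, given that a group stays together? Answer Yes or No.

A valid assignment using 9 cabins:
  cabin 1: 16 = 16
  cabin 2: 16 = 16
  cabin 3: 15 = 15
  cabin 4: 14 = 14
  cabin 5: 14 = 14
  cabin 6: 11 + 7 = 18
  cabin 7: 10 = 10
  cabin 8: 10 = 10
  cabin 9: 9 = 9
Every load is within 18 people, so 9 cabins suffice.

Yes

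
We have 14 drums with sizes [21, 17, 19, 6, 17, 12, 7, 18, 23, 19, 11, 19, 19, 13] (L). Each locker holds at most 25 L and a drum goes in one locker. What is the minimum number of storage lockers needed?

11

Total = 23 + 21 + 19 + 19 + 19 + 19 + 18 + 17 + 17 + 13 + 12 + 11 + 7 + 6 = 221 L.
Lower bound: ⌈221/25⌉ = 9 storage lockers.
Also, 10 drums each exceed 25/2 L, and no two of those can share a locker, so at least 10 storage lockers are needed.
A packing using 11 storage lockers:
  locker 1: 23 = 23
  locker 2: 21 = 21
  locker 3: 19 + 6 = 25
  locker 4: 19 = 19
  locker 5: 19 = 19
  locker 6: 19 = 19
  locker 7: 18 + 7 = 25
  locker 8: 17 = 17
  locker 9: 17 = 17
  locker 10: 13 + 12 = 25
  locker 11: 11 = 11
No arrangement into 10 storage lockers stays within capacity, so 11 is optimal.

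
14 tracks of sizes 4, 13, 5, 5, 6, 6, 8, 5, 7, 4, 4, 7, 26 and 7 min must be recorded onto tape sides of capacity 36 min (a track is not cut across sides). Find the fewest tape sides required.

3

Total = 26 + 13 + 8 + 7 + 7 + 7 + 6 + 6 + 5 + 5 + 5 + 4 + 4 + 4 = 107 min.
Lower bound: ⌈107/36⌉ = 3 tape sides.
A packing using 3 tape sides:
  side 1: 26 + 6 + 4 = 36
  side 2: 13 + 8 + 7 + 7 = 35
  side 3: 7 + 6 + 5 + 5 + 5 + 4 + 4 = 36
This matches the lower bound, so 3 is optimal.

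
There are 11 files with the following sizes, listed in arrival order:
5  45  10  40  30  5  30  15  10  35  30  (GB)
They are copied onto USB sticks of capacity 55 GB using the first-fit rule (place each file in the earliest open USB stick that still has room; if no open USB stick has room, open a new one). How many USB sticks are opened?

  5 → USB stick 1 (new)  [load 5/55]
  45 → USB stick 1  [load 50/55]
  10 → USB stick 2 (new)  [load 10/55]
  40 → USB stick 2  [load 50/55]
  30 → USB stick 3 (new)  [load 30/55]
  5 → USB stick 1  [load 55/55]
  30 → USB stick 4 (new)  [load 30/55]
  15 → USB stick 3  [load 45/55]
  10 → USB stick 3  [load 55/55]
  35 → USB stick 5 (new)  [load 35/55]
  30 → USB stick 6 (new)  [load 30/55]
6 USB sticks opened.

6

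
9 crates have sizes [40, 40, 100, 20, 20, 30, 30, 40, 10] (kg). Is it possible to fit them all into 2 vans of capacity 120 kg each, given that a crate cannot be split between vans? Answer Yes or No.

No

Total = 330 kg; ⌈330/120⌉ = 3.
At least 3 vans are required, but only 2 are allowed.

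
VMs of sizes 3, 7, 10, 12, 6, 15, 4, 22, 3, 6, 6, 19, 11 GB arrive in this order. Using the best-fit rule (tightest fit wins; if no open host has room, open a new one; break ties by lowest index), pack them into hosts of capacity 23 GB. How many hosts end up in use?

  3 → host 1 (new)  [load 3/23]
  7 → host 1  [load 10/23]
  10 → host 1  [load 20/23]
  12 → host 2 (new)  [load 12/23]
  6 → host 2  [load 18/23]
  15 → host 3 (new)  [load 15/23]
  4 → host 2  [load 22/23]
  22 → host 4 (new)  [load 22/23]
  3 → host 1  [load 23/23]
  6 → host 3  [load 21/23]
  6 → host 5 (new)  [load 6/23]
  19 → host 6 (new)  [load 19/23]
  11 → host 5  [load 17/23]
6 hosts opened.

6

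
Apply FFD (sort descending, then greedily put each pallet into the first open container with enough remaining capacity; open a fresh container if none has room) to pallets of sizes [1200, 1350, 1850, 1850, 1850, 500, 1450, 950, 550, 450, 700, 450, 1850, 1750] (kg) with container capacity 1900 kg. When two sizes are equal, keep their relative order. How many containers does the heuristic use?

Sorted descending: 1850, 1850, 1850, 1850, 1750, 1450, 1350, 1200, 950, 700, 550, 500, 450, 450.
  1850 → container 1 (new)  [load 1850/1900]
  1850 → container 2 (new)  [load 1850/1900]
  1850 → container 3 (new)  [load 1850/1900]
  1850 → container 4 (new)  [load 1850/1900]
  1750 → container 5 (new)  [load 1750/1900]
  1450 → container 6 (new)  [load 1450/1900]
  1350 → container 7 (new)  [load 1350/1900]
  1200 → container 8 (new)  [load 1200/1900]
  950 → container 9 (new)  [load 950/1900]
  700 → container 8  [load 1900/1900]
  550 → container 7  [load 1900/1900]
  500 → container 9  [load 1450/1900]
  450 → container 6  [load 1900/1900]
  450 → container 9  [load 1900/1900]
9 containers opened.

9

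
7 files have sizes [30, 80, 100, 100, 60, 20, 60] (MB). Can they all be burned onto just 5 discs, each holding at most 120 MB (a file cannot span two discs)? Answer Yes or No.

A valid assignment using 4 discs:
  disc 1: 100 + 20 = 120
  disc 2: 100 = 100
  disc 3: 80 + 30 = 110
  disc 4: 60 + 60 = 120
That uses only 4 ≤ 5, so 5 discs are enough.

Yes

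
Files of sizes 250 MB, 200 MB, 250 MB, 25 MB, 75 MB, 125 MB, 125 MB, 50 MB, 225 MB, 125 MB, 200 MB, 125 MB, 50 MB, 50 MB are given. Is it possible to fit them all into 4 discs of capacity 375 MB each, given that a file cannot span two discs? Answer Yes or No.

No

Total = 1875 MB; ⌈1875/375⌉ = 5.
At least 5 discs are required, but only 4 are allowed.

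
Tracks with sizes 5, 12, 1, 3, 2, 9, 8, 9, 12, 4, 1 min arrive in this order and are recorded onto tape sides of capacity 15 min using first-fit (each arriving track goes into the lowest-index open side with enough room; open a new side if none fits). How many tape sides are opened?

  5 → side 1 (new)  [load 5/15]
  12 → side 2 (new)  [load 12/15]
  1 → side 1  [load 6/15]
  3 → side 1  [load 9/15]
  2 → side 1  [load 11/15]
  9 → side 3 (new)  [load 9/15]
  8 → side 4 (new)  [load 8/15]
  9 → side 5 (new)  [load 9/15]
  12 → side 6 (new)  [load 12/15]
  4 → side 1  [load 15/15]
  1 → side 2  [load 13/15]
6 tape sides opened.

6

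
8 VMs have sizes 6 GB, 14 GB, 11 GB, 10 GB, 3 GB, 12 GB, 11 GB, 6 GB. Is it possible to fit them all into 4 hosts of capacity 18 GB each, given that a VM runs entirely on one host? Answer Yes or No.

No

Total = 73 GB; ⌈73/18⌉ = 5.
At least 5 hosts are required, but only 4 are allowed.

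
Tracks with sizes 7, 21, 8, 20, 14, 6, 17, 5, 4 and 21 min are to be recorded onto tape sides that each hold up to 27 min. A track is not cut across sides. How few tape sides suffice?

Total = 21 + 21 + 20 + 17 + 14 + 8 + 7 + 6 + 5 + 4 = 123 min.
Lower bound: ⌈123/27⌉ = 5 tape sides.
A packing using 5 tape sides:
  side 1: 21 + 6 = 27
  side 2: 21 + 5 = 26
  side 3: 20 + 7 = 27
  side 4: 17 + 8 = 25
  side 5: 14 + 4 = 18
This matches the lower bound, so 5 is optimal.

5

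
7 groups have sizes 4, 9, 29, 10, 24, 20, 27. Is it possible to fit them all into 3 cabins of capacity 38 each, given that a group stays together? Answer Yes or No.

No

Total = 123; ⌈123/38⌉ = 4.
At least 4 cabins are required, but only 3 are allowed.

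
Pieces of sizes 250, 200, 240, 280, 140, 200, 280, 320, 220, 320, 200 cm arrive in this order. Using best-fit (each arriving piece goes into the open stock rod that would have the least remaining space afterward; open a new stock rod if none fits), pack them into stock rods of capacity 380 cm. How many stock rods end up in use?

  250 → stock rod 1 (new)  [load 250/380]
  200 → stock rod 2 (new)  [load 200/380]
  240 → stock rod 3 (new)  [load 240/380]
  280 → stock rod 4 (new)  [load 280/380]
  140 → stock rod 3  [load 380/380]
  200 → stock rod 5 (new)  [load 200/380]
  280 → stock rod 6 (new)  [load 280/380]
  320 → stock rod 7 (new)  [load 320/380]
  220 → stock rod 8 (new)  [load 220/380]
  320 → stock rod 9 (new)  [load 320/380]
  200 → stock rod 10 (new)  [load 200/380]
10 stock rods opened.

10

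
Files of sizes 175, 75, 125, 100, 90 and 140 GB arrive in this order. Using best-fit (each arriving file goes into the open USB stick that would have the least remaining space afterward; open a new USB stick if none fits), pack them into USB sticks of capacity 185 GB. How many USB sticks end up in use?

  175 → USB stick 1 (new)  [load 175/185]
  75 → USB stick 2 (new)  [load 75/185]
  125 → USB stick 3 (new)  [load 125/185]
  100 → USB stick 2  [load 175/185]
  90 → USB stick 4 (new)  [load 90/185]
  140 → USB stick 5 (new)  [load 140/185]
5 USB sticks opened.

5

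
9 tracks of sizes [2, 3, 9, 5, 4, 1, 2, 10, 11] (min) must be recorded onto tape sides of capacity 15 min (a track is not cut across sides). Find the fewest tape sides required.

4

Total = 11 + 10 + 9 + 5 + 4 + 3 + 2 + 2 + 1 = 47 min.
Lower bound: ⌈47/15⌉ = 4 tape sides.
A packing using 4 tape sides:
  side 1: 11 + 4 = 15
  side 2: 10 + 5 = 15
  side 3: 9 + 3 + 2 + 1 = 15
  side 4: 2 = 2
This matches the lower bound, so 4 is optimal.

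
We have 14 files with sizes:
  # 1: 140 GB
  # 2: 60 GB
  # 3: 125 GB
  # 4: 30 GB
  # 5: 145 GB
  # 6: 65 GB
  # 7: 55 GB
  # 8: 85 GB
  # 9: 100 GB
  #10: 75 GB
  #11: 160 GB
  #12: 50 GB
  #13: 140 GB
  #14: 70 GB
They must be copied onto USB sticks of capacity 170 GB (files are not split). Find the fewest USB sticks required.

Total = 160 + 145 + 140 + 140 + 125 + 100 + 85 + 75 + 70 + 65 + 60 + 55 + 50 + 30 = 1300 GB.
Lower bound: ⌈1300/170⌉ = 8 USB sticks.
A packing using 9 USB sticks:
  USB stick 1: 160 = 160
  USB stick 2: 145 = 145
  USB stick 3: 140 + 30 = 170
  USB stick 4: 140 = 140
  USB stick 5: 125 = 125
  USB stick 6: 100 + 70 = 170
  USB stick 7: 85 + 75 = 160
  USB stick 8: 65 + 60 = 125
  USB stick 9: 55 + 50 = 105
No arrangement into 8 USB sticks stays within capacity, so 9 is optimal.

9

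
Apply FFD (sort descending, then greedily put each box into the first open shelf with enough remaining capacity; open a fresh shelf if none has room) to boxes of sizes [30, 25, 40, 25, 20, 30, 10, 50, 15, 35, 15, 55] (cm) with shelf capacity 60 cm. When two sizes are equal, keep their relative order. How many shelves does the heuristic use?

6

Sorted descending: 55, 50, 40, 35, 30, 30, 25, 25, 20, 15, 15, 10.
  55 → shelf 1 (new)  [load 55/60]
  50 → shelf 2 (new)  [load 50/60]
  40 → shelf 3 (new)  [load 40/60]
  35 → shelf 4 (new)  [load 35/60]
  30 → shelf 5 (new)  [load 30/60]
  30 → shelf 5  [load 60/60]
  25 → shelf 4  [load 60/60]
  25 → shelf 6 (new)  [load 25/60]
  20 → shelf 3  [load 60/60]
  15 → shelf 6  [load 40/60]
  15 → shelf 6  [load 55/60]
  10 → shelf 2  [load 60/60]
6 shelves opened.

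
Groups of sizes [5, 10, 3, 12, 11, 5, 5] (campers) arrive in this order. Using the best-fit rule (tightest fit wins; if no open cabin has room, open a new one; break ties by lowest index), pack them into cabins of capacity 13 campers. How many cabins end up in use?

5

  5 → cabin 1 (new)  [load 5/13]
  10 → cabin 2 (new)  [load 10/13]
  3 → cabin 2  [load 13/13]
  12 → cabin 3 (new)  [load 12/13]
  11 → cabin 4 (new)  [load 11/13]
  5 → cabin 1  [load 10/13]
  5 → cabin 5 (new)  [load 5/13]
5 cabins opened.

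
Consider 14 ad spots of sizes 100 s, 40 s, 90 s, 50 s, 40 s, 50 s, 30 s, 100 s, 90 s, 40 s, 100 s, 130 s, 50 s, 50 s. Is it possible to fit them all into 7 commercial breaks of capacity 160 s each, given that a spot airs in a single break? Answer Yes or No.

A valid assignment using 7 commercial breaks:
  break 1: 130 + 30 = 160
  break 2: 100 + 50 = 150
  break 3: 100 + 50 = 150
  break 4: 100 + 50 = 150
  break 5: 90 + 50 = 140
  break 6: 90 + 40 = 130
  break 7: 40 + 40 = 80
Every load is within 160 s, so 7 commercial breaks suffice.

Yes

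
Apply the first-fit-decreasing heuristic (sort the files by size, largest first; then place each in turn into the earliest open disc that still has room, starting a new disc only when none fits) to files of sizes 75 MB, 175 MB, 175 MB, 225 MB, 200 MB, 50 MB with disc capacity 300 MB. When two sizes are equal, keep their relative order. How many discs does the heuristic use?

Sorted descending: 225, 200, 175, 175, 75, 50.
  225 → disc 1 (new)  [load 225/300]
  200 → disc 2 (new)  [load 200/300]
  175 → disc 3 (new)  [load 175/300]
  175 → disc 4 (new)  [load 175/300]
  75 → disc 1  [load 300/300]
  50 → disc 2  [load 250/300]
4 discs opened.

4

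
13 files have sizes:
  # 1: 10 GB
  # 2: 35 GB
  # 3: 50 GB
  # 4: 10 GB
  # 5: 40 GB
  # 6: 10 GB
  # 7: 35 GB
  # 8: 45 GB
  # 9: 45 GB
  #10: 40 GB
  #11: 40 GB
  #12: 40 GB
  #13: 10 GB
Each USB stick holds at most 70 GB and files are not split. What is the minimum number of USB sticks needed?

Total = 50 + 45 + 45 + 40 + 40 + 40 + 40 + 35 + 35 + 10 + 10 + 10 + 10 = 410 GB.
Lower bound: ⌈410/70⌉ = 6 USB sticks.
Also, 7 files each exceed 35 GB, and no two of those can share a USB stick, so at least 7 USB sticks are needed.
A packing using 8 USB sticks:
  USB stick 1: 50 + 10 + 10 = 70
  USB stick 2: 45 + 10 + 10 = 65
  USB stick 3: 45 = 45
  USB stick 4: 40 = 40
  USB stick 5: 40 = 40
  USB stick 6: 40 = 40
  USB stick 7: 40 = 40
  USB stick 8: 35 + 35 = 70
No arrangement into 7 USB sticks stays within capacity, so 8 is optimal.

8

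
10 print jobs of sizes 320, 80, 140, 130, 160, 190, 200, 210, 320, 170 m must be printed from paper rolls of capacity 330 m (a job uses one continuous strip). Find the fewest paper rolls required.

Total = 320 + 320 + 210 + 200 + 190 + 170 + 160 + 140 + 130 + 80 = 1920 m.
Lower bound: ⌈1920/330⌉ = 6 paper rolls.
A packing using 6 paper rolls:
  roll 1: 320 = 320
  roll 2: 320 = 320
  roll 3: 210 + 80 = 290
  roll 4: 200 + 130 = 330
  roll 5: 190 + 140 = 330
  roll 6: 170 + 160 = 330
This matches the lower bound, so 6 is optimal.

6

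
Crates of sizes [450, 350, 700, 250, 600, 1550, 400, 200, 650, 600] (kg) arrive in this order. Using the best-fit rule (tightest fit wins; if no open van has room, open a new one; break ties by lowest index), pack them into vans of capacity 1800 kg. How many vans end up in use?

4

  450 → van 1 (new)  [load 450/1800]
  350 → van 1  [load 800/1800]
  700 → van 1  [load 1500/1800]
  250 → van 1  [load 1750/1800]
  600 → van 2 (new)  [load 600/1800]
  1550 → van 3 (new)  [load 1550/1800]
  400 → van 2  [load 1000/1800]
  200 → van 3  [load 1750/1800]
  650 → van 2  [load 1650/1800]
  600 → van 4 (new)  [load 600/1800]
4 vans opened.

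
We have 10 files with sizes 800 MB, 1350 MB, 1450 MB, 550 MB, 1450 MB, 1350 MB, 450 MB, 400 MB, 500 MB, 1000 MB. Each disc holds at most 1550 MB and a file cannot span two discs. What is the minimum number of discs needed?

Total = 1450 + 1450 + 1350 + 1350 + 1000 + 800 + 550 + 500 + 450 + 400 = 9300 MB.
Lower bound: ⌈9300/1550⌉ = 6 discs.
A packing using 7 discs:
  disc 1: 1450 = 1450
  disc 2: 1450 = 1450
  disc 3: 1350 = 1350
  disc 4: 1350 = 1350
  disc 5: 1000 + 550 = 1550
  disc 6: 800 + 500 = 1300
  disc 7: 450 + 400 = 850
No arrangement into 6 discs stays within capacity, so 7 is optimal.

7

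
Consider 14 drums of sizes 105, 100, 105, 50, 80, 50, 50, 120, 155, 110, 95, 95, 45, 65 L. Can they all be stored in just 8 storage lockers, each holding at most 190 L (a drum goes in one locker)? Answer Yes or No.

A valid assignment using 8 storage lockers:
  locker 1: 155 = 155
  locker 2: 120 + 65 = 185
  locker 3: 110 + 80 = 190
  locker 4: 105 + 50 = 155
  locker 5: 105 + 50 = 155
  locker 6: 100 + 50 = 150
  locker 7: 95 + 95 = 190
  locker 8: 45 = 45
Every load is within 190 L, so 8 storage lockers suffice.

Yes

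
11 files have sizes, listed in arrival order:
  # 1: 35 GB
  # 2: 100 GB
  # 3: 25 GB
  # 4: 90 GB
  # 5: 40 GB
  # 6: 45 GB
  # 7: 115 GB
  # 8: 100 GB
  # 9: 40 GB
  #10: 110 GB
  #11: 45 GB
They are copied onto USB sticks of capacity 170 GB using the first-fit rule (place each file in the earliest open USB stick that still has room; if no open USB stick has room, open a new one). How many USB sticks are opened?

5

  35 → USB stick 1 (new)  [load 35/170]
  100 → USB stick 1  [load 135/170]
  25 → USB stick 1  [load 160/170]
  90 → USB stick 2 (new)  [load 90/170]
  40 → USB stick 2  [load 130/170]
  45 → USB stick 3 (new)  [load 45/170]
  115 → USB stick 3  [load 160/170]
  100 → USB stick 4 (new)  [load 100/170]
  40 → USB stick 2  [load 170/170]
  110 → USB stick 5 (new)  [load 110/170]
  45 → USB stick 4  [load 145/170]
5 USB sticks opened.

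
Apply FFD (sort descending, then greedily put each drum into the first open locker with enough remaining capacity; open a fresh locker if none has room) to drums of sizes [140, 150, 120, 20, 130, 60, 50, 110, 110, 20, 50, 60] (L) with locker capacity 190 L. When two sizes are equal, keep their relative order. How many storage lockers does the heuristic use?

Sorted descending: 150, 140, 130, 120, 110, 110, 60, 60, 50, 50, 20, 20.
  150 → locker 1 (new)  [load 150/190]
  140 → locker 2 (new)  [load 140/190]
  130 → locker 3 (new)  [load 130/190]
  120 → locker 4 (new)  [load 120/190]
  110 → locker 5 (new)  [load 110/190]
  110 → locker 6 (new)  [load 110/190]
  60 → locker 3  [load 190/190]
  60 → locker 4  [load 180/190]
  50 → locker 2  [load 190/190]
  50 → locker 5  [load 160/190]
  20 → locker 1  [load 170/190]
  20 → locker 1  [load 190/190]
6 storage lockers opened.

6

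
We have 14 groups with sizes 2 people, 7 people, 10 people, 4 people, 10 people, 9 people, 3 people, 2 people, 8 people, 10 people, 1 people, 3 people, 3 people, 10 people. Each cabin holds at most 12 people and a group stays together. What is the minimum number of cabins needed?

Total = 10 + 10 + 10 + 10 + 9 + 8 + 7 + 4 + 3 + 3 + 3 + 2 + 2 + 1 = 82 people.
Lower bound: ⌈82/12⌉ = 7 cabins.
A packing using 8 cabins:
  cabin 1: 10 + 2 = 12
  cabin 2: 10 + 2 = 12
  cabin 3: 10 + 1 = 11
  cabin 4: 10 = 10
  cabin 5: 9 + 3 = 12
  cabin 6: 8 + 4 = 12
  cabin 7: 7 + 3 = 10
  cabin 8: 3 = 3
No arrangement into 7 cabins stays within capacity, so 8 is optimal.

8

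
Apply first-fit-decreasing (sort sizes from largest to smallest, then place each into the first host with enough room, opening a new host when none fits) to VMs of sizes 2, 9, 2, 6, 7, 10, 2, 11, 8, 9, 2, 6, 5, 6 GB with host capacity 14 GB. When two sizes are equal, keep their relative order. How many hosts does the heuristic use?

7

Sorted descending: 11, 10, 9, 9, 8, 7, 6, 6, 6, 5, 2, 2, 2, 2.
  11 → host 1 (new)  [load 11/14]
  10 → host 2 (new)  [load 10/14]
  9 → host 3 (new)  [load 9/14]
  9 → host 4 (new)  [load 9/14]
  8 → host 5 (new)  [load 8/14]
  7 → host 6 (new)  [load 7/14]
  6 → host 5  [load 14/14]
  6 → host 6  [load 13/14]
  6 → host 7 (new)  [load 6/14]
  5 → host 3  [load 14/14]
  2 → host 1  [load 13/14]
  2 → host 2  [load 12/14]
  2 → host 2  [load 14/14]
  2 → host 4  [load 11/14]
7 hosts opened.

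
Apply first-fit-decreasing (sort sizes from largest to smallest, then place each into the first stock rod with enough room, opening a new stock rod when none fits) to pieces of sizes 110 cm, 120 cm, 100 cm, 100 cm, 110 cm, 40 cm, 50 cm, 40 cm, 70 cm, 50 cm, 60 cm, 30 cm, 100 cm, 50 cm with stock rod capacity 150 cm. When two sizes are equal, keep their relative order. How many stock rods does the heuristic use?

Sorted descending: 120, 110, 110, 100, 100, 100, 70, 60, 50, 50, 50, 40, 40, 30.
  120 → stock rod 1 (new)  [load 120/150]
  110 → stock rod 2 (new)  [load 110/150]
  110 → stock rod 3 (new)  [load 110/150]
  100 → stock rod 4 (new)  [load 100/150]
  100 → stock rod 5 (new)  [load 100/150]
  100 → stock rod 6 (new)  [load 100/150]
  70 → stock rod 7 (new)  [load 70/150]
  60 → stock rod 7  [load 130/150]
  50 → stock rod 4  [load 150/150]
  50 → stock rod 5  [load 150/150]
  50 → stock rod 6  [load 150/150]
  40 → stock rod 2  [load 150/150]
  40 → stock rod 3  [load 150/150]
  30 → stock rod 1  [load 150/150]
7 stock rods opened.

7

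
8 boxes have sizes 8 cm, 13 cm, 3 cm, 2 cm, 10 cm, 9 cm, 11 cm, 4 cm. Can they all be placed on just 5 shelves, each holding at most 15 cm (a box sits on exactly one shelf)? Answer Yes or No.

Yes

A valid assignment using 5 shelves:
  shelf 1: 13 + 2 = 15
  shelf 2: 11 + 4 = 15
  shelf 3: 10 + 3 = 13
  shelf 4: 9 = 9
  shelf 5: 8 = 8
Every load is within 15 cm, so 5 shelves suffice.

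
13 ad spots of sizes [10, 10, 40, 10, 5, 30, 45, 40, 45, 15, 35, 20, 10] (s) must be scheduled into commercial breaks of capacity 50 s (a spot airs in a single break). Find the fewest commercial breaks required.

7

Total = 45 + 45 + 40 + 40 + 35 + 30 + 20 + 15 + 10 + 10 + 10 + 10 + 5 = 315 s.
Lower bound: ⌈315/50⌉ = 7 commercial breaks.
A packing using 7 commercial breaks:
  break 1: 45 + 5 = 50
  break 2: 45 = 45
  break 3: 40 + 10 = 50
  break 4: 40 + 10 = 50
  break 5: 35 + 15 = 50
  break 6: 30 + 20 = 50
  break 7: 10 + 10 = 20
This matches the lower bound, so 7 is optimal.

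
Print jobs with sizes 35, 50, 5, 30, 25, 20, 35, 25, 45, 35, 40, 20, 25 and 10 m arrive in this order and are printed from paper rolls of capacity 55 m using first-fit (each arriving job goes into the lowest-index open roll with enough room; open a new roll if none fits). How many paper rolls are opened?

  35 → roll 1 (new)  [load 35/55]
  50 → roll 2 (new)  [load 50/55]
  5 → roll 1  [load 40/55]
  30 → roll 3 (new)  [load 30/55]
  25 → roll 3  [load 55/55]
  20 → roll 4 (new)  [load 20/55]
  35 → roll 4  [load 55/55]
  25 → roll 5 (new)  [load 25/55]
  45 → roll 6 (new)  [load 45/55]
  35 → roll 7 (new)  [load 35/55]
  40 → roll 8 (new)  [load 40/55]
  20 → roll 5  [load 45/55]
  25 → roll 9 (new)  [load 25/55]
  10 → roll 1  [load 50/55]
9 paper rolls opened.

9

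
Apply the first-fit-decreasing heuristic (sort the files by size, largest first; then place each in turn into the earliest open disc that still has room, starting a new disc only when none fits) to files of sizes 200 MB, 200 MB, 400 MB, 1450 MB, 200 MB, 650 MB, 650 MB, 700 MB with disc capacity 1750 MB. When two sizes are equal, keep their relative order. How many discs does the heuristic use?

Sorted descending: 1450, 700, 650, 650, 400, 200, 200, 200.
  1450 → disc 1 (new)  [load 1450/1750]
  700 → disc 2 (new)  [load 700/1750]
  650 → disc 2  [load 1350/1750]
  650 → disc 3 (new)  [load 650/1750]
  400 → disc 2  [load 1750/1750]
  200 → disc 1  [load 1650/1750]
  200 → disc 3  [load 850/1750]
  200 → disc 3  [load 1050/1750]
3 discs opened.

3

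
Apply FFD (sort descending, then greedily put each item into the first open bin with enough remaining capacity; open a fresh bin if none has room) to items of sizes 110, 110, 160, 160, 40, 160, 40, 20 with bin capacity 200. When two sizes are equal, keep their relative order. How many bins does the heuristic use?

5

Sorted descending: 160, 160, 160, 110, 110, 40, 40, 20.
  160 → bin 1 (new)  [load 160/200]
  160 → bin 2 (new)  [load 160/200]
  160 → bin 3 (new)  [load 160/200]
  110 → bin 4 (new)  [load 110/200]
  110 → bin 5 (new)  [load 110/200]
  40 → bin 1  [load 200/200]
  40 → bin 2  [load 200/200]
  20 → bin 3  [load 180/200]
5 bins opened.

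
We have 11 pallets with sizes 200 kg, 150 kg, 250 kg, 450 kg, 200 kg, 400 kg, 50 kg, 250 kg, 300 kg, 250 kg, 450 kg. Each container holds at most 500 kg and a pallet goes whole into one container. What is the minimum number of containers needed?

7

Total = 450 + 450 + 400 + 300 + 250 + 250 + 250 + 200 + 200 + 150 + 50 = 2950 kg.
Lower bound: ⌈2950/500⌉ = 6 containers.
A packing using 7 containers:
  container 1: 450 + 50 = 500
  container 2: 450 = 450
  container 3: 400 = 400
  container 4: 300 + 200 = 500
  container 5: 250 + 250 = 500
  container 6: 250 + 200 = 450
  container 7: 150 = 150
No arrangement into 6 containers stays within capacity, so 7 is optimal.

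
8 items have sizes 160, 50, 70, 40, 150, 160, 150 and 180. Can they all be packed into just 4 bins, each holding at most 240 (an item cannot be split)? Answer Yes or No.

No

Total = 960; ⌈960/240⌉ = 4.
5 items each exceed half the capacity and cannot share a bin, forcing at least 5 bins.
At least 5 bins are required, but only 4 are allowed.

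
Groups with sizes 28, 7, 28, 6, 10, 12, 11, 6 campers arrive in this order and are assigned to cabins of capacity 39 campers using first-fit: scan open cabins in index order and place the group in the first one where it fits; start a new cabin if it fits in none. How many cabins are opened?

  28 → cabin 1 (new)  [load 28/39]
  7 → cabin 1  [load 35/39]
  28 → cabin 2 (new)  [load 28/39]
  6 → cabin 2  [load 34/39]
  10 → cabin 3 (new)  [load 10/39]
  12 → cabin 3  [load 22/39]
  11 → cabin 3  [load 33/39]
  6 → cabin 3  [load 39/39]
3 cabins opened.

3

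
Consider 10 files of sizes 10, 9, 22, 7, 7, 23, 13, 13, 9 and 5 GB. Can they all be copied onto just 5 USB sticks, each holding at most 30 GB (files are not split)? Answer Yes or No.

Yes

A valid assignment using 5 USB sticks:
  USB stick 1: 23 + 7 = 30
  USB stick 2: 22 + 7 = 29
  USB stick 3: 13 + 13 = 26
  USB stick 4: 10 + 9 + 9 = 28
  USB stick 5: 5 = 5
Every load is within 30 GB, so 5 USB sticks suffice.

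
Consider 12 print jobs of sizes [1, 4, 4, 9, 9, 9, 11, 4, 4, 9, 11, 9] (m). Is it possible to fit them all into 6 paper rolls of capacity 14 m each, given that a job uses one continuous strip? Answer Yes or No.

Total = 84 m; ⌈84/14⌉ = 6.
7 print jobs each exceed half the capacity and cannot share a roll, forcing at least 7 paper rolls.
At least 7 paper rolls are required, but only 6 are allowed.

No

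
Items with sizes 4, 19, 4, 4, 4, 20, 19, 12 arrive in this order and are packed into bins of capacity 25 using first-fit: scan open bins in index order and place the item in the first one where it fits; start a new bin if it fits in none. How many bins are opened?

  4 → bin 1 (new)  [load 4/25]
  19 → bin 1  [load 23/25]
  4 → bin 2 (new)  [load 4/25]
  4 → bin 2  [load 8/25]
  4 → bin 2  [load 12/25]
  20 → bin 3 (new)  [load 20/25]
  19 → bin 4 (new)  [load 19/25]
  12 → bin 2  [load 24/25]
4 bins opened.

4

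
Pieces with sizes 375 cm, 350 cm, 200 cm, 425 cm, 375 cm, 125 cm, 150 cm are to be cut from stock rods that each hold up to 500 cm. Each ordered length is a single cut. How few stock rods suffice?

Total = 425 + 375 + 375 + 350 + 200 + 150 + 125 = 2000 cm.
Lower bound: ⌈2000/500⌉ = 4 stock rods.
A packing using 5 stock rods:
  stock rod 1: 425 = 425
  stock rod 2: 375 + 125 = 500
  stock rod 3: 375 = 375
  stock rod 4: 350 + 150 = 500
  stock rod 5: 200 = 200
No arrangement into 4 stock rods stays within capacity, so 5 is optimal.

5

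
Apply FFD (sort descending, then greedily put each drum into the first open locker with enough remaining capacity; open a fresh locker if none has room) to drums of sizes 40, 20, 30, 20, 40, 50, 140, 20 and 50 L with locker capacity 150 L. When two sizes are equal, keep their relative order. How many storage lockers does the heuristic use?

3

Sorted descending: 140, 50, 50, 40, 40, 30, 20, 20, 20.
  140 → locker 1 (new)  [load 140/150]
  50 → locker 2 (new)  [load 50/150]
  50 → locker 2  [load 100/150]
  40 → locker 2  [load 140/150]
  40 → locker 3 (new)  [load 40/150]
  30 → locker 3  [load 70/150]
  20 → locker 3  [load 90/150]
  20 → locker 3  [load 110/150]
  20 → locker 3  [load 130/150]
3 storage lockers opened.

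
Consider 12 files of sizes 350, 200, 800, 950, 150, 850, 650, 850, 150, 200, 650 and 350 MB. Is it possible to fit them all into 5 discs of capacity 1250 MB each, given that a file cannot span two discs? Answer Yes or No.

No

Total = 6150 MB; ⌈6150/1250⌉ = 5.
6 files each exceed half the capacity and cannot share a disc, forcing at least 6 discs.
At least 6 discs are required, but only 5 are allowed.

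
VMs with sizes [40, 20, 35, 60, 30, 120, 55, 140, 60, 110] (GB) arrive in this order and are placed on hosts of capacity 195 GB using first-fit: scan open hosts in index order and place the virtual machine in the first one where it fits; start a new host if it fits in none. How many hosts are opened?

  40 → host 1 (new)  [load 40/195]
  20 → host 1  [load 60/195]
  35 → host 1  [load 95/195]
  60 → host 1  [load 155/195]
  30 → host 1  [load 185/195]
  120 → host 2 (new)  [load 120/195]
  55 → host 2  [load 175/195]
  140 → host 3 (new)  [load 140/195]
  60 → host 4 (new)  [load 60/195]
  110 → host 4  [load 170/195]
4 hosts opened.

4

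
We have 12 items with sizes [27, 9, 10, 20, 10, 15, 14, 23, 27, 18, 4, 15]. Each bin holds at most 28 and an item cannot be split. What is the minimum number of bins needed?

8

Total = 27 + 27 + 23 + 20 + 18 + 15 + 15 + 14 + 10 + 10 + 9 + 4 = 192.
Lower bound: ⌈192/28⌉ = 7 bins.
A packing using 8 bins:
  bin 1: 27 = 27
  bin 2: 27 = 27
  bin 3: 23 + 4 = 27
  bin 4: 20 = 20
  bin 5: 18 + 10 = 28
  bin 6: 15 + 10 = 25
  bin 7: 15 + 9 = 24
  bin 8: 14 = 14
No arrangement into 7 bins stays within capacity, so 8 is optimal.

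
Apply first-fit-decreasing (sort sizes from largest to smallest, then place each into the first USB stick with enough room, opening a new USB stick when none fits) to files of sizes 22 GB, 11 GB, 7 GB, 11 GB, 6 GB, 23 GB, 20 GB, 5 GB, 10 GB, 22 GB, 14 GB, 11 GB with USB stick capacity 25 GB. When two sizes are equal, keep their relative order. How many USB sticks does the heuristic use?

7

Sorted descending: 23, 22, 22, 20, 14, 11, 11, 11, 10, 7, 6, 5.
  23 → USB stick 1 (new)  [load 23/25]
  22 → USB stick 2 (new)  [load 22/25]
  22 → USB stick 3 (new)  [load 22/25]
  20 → USB stick 4 (new)  [load 20/25]
  14 → USB stick 5 (new)  [load 14/25]
  11 → USB stick 5  [load 25/25]
  11 → USB stick 6 (new)  [load 11/25]
  11 → USB stick 6  [load 22/25]
  10 → USB stick 7 (new)  [load 10/25]
  7 → USB stick 7  [load 17/25]
  6 → USB stick 7  [load 23/25]
  5 → USB stick 4  [load 25/25]
7 USB sticks opened.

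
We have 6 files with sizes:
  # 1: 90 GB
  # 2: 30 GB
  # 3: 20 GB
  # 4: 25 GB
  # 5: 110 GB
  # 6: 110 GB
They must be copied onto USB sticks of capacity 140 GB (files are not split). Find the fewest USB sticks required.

Total = 110 + 110 + 90 + 30 + 25 + 20 = 385 GB.
Lower bound: ⌈385/140⌉ = 3 USB sticks.
A packing using 3 USB sticks:
  USB stick 1: 110 + 30 = 140
  USB stick 2: 110 + 25 = 135
  USB stick 3: 90 + 20 = 110
This matches the lower bound, so 3 is optimal.

3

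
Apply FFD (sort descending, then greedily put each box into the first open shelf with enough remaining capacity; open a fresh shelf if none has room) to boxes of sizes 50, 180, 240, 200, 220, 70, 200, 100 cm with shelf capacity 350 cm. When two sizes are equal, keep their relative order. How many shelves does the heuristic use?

5

Sorted descending: 240, 220, 200, 200, 180, 100, 70, 50.
  240 → shelf 1 (new)  [load 240/350]
  220 → shelf 2 (new)  [load 220/350]
  200 → shelf 3 (new)  [load 200/350]
  200 → shelf 4 (new)  [load 200/350]
  180 → shelf 5 (new)  [load 180/350]
  100 → shelf 1  [load 340/350]
  70 → shelf 2  [load 290/350]
  50 → shelf 2  [load 340/350]
5 shelves opened.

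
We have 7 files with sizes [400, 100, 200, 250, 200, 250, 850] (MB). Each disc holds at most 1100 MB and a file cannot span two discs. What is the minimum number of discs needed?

Total = 850 + 400 + 250 + 250 + 200 + 200 + 100 = 2250 MB.
Lower bound: ⌈2250/1100⌉ = 3 discs.
A packing using 3 discs:
  disc 1: 850 + 250 = 1100
  disc 2: 400 + 250 + 200 + 200 = 1050
  disc 3: 100 = 100
This matches the lower bound, so 3 is optimal.

3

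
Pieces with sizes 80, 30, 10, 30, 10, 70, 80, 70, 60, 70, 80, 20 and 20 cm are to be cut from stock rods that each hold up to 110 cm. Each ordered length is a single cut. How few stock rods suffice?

Total = 80 + 80 + 80 + 70 + 70 + 70 + 60 + 30 + 30 + 20 + 20 + 10 + 10 = 630 cm.
Lower bound: ⌈630/110⌉ = 6 stock rods.
Also, 7 pieces each exceed 55 cm, and no two of those can share a stock rod, so at least 7 stock rods are needed.
A packing using 7 stock rods:
  stock rod 1: 80 + 30 = 110
  stock rod 2: 80 + 30 = 110
  stock rod 3: 80 + 20 + 10 = 110
  stock rod 4: 70 + 20 + 10 = 100
  stock rod 5: 70 = 70
  stock rod 6: 70 = 70
  stock rod 7: 60 = 60
This matches the lower bound, so 7 is optimal.

7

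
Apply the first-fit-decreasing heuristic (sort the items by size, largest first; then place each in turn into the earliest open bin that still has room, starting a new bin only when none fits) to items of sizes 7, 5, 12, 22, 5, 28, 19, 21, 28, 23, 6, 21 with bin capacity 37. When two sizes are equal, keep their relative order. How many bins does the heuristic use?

7

Sorted descending: 28, 28, 23, 22, 21, 21, 19, 12, 7, 6, 5, 5.
  28 → bin 1 (new)  [load 28/37]
  28 → bin 2 (new)  [load 28/37]
  23 → bin 3 (new)  [load 23/37]
  22 → bin 4 (new)  [load 22/37]
  21 → bin 5 (new)  [load 21/37]
  21 → bin 6 (new)  [load 21/37]
  19 → bin 7 (new)  [load 19/37]
  12 → bin 3  [load 35/37]
  7 → bin 1  [load 35/37]
  6 → bin 2  [load 34/37]
  5 → bin 4  [load 27/37]
  5 → bin 4  [load 32/37]
7 bins opened.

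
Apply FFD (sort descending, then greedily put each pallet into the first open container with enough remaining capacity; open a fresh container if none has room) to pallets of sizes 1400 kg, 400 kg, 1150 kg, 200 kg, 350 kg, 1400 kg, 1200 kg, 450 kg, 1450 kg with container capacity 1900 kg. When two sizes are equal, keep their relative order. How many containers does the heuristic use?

5

Sorted descending: 1450, 1400, 1400, 1200, 1150, 450, 400, 350, 200.
  1450 → container 1 (new)  [load 1450/1900]
  1400 → container 2 (new)  [load 1400/1900]
  1400 → container 3 (new)  [load 1400/1900]
  1200 → container 4 (new)  [load 1200/1900]
  1150 → container 5 (new)  [load 1150/1900]
  450 → container 1  [load 1900/1900]
  400 → container 2  [load 1800/1900]
  350 → container 3  [load 1750/1900]
  200 → container 4  [load 1400/1900]
5 containers opened.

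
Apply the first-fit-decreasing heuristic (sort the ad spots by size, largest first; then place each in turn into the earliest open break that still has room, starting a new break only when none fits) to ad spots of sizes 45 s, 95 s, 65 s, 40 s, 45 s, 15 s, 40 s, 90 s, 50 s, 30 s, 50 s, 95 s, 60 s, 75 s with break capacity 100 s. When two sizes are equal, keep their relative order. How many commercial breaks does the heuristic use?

Sorted descending: 95, 95, 90, 75, 65, 60, 50, 50, 45, 45, 40, 40, 30, 15.
  95 → break 1 (new)  [load 95/100]
  95 → break 2 (new)  [load 95/100]
  90 → break 3 (new)  [load 90/100]
  75 → break 4 (new)  [load 75/100]
  65 → break 5 (new)  [load 65/100]
  60 → break 6 (new)  [load 60/100]
  50 → break 7 (new)  [load 50/100]
  50 → break 7  [load 100/100]
  45 → break 8 (new)  [load 45/100]
  45 → break 8  [load 90/100]
  40 → break 6  [load 100/100]
  40 → break 9 (new)  [load 40/100]
  30 → break 5  [load 95/100]
  15 → break 4  [load 90/100]
9 commercial breaks opened.

9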